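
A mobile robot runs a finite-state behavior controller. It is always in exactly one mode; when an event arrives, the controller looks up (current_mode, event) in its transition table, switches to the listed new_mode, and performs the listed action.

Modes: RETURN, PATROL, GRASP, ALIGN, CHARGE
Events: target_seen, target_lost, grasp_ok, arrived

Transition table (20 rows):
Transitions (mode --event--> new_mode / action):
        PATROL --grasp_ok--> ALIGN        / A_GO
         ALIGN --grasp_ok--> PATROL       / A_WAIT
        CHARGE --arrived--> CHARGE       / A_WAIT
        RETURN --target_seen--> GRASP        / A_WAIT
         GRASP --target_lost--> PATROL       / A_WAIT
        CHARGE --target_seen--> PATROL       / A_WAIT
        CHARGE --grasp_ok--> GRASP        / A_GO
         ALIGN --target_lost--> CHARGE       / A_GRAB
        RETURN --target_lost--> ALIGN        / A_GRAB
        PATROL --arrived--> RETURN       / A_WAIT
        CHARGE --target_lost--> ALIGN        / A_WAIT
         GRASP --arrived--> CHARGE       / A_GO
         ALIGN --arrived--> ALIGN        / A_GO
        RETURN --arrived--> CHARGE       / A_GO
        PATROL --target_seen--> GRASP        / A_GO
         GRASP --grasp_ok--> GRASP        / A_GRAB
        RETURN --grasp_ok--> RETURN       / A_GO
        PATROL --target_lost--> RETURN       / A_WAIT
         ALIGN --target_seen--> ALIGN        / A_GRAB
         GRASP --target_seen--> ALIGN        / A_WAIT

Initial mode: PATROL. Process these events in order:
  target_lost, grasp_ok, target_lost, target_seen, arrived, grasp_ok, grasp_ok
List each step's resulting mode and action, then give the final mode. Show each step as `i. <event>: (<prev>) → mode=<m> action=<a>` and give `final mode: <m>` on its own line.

1. target_lost: (PATROL) → mode=RETURN action=A_WAIT
2. grasp_ok: (RETURN) → mode=RETURN action=A_GO
3. target_lost: (RETURN) → mode=ALIGN action=A_GRAB
4. target_seen: (ALIGN) → mode=ALIGN action=A_GRAB
5. arrived: (ALIGN) → mode=ALIGN action=A_GO
6. grasp_ok: (ALIGN) → mode=PATROL action=A_WAIT
7. grasp_ok: (PATROL) → mode=ALIGN action=A_GO

final mode: ALIGN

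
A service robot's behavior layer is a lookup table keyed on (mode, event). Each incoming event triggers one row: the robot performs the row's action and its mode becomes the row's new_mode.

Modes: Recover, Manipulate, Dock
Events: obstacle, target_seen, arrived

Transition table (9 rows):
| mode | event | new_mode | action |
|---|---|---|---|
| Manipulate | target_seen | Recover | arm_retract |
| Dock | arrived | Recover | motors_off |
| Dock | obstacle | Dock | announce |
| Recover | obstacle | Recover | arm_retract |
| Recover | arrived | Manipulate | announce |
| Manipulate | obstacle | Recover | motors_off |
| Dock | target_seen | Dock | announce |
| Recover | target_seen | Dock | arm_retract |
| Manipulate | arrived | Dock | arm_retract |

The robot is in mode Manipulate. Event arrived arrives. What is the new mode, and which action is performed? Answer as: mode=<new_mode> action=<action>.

current mode = Manipulate; filter table to that mode:
  (Manipulate, target_seen) → (Recover, arm_retract)
  (Manipulate, obstacle) → (Recover, motors_off)
  (Manipulate, arrived) → (Dock, arm_retract)  ← event matches
event = arrived selects (Dock, arm_retract)

mode=Dock action=arm_retract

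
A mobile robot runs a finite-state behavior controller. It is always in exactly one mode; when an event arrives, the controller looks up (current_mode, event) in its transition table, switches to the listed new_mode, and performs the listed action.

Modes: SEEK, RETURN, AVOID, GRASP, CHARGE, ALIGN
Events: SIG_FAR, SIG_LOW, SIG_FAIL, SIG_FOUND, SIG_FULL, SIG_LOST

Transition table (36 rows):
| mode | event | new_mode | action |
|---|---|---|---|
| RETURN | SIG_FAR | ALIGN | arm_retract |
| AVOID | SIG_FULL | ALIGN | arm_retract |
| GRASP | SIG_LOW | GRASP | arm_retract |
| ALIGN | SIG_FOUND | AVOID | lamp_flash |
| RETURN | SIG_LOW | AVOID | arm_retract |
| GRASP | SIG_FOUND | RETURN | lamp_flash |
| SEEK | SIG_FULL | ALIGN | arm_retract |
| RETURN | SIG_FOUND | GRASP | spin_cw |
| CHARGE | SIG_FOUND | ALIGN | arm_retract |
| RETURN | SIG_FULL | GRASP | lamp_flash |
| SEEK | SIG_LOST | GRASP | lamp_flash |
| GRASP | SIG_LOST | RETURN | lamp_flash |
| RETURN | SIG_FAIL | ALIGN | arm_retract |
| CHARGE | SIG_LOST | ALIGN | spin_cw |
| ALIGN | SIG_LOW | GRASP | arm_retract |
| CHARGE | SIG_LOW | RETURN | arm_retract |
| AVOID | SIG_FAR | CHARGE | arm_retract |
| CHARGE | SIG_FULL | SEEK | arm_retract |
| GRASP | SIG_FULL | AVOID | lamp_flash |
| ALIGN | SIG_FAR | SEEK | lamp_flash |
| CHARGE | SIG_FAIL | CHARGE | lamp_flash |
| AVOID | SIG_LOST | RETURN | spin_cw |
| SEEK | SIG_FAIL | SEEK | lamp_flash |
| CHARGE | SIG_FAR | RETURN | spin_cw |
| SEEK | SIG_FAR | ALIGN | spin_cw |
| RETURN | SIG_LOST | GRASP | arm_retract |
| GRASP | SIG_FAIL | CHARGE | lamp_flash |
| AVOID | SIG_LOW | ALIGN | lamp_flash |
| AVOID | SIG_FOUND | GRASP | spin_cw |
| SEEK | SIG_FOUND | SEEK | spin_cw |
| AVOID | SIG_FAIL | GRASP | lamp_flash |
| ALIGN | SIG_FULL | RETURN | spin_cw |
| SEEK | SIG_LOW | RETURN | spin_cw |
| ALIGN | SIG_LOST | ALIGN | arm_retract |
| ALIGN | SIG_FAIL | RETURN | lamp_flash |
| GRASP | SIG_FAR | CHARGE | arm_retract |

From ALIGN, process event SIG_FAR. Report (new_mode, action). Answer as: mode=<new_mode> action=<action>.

mode=SEEK action=lamp_flash

current mode = ALIGN; filter table to that mode:
  (ALIGN, SIG_FOUND) → (AVOID, lamp_flash)
  (ALIGN, SIG_LOW) → (GRASP, arm_retract)
  (ALIGN, SIG_FAR) → (SEEK, lamp_flash)  ← event matches
  (ALIGN, SIG_FULL) → (RETURN, spin_cw)
  (ALIGN, SIG_LOST) → (ALIGN, arm_retract)
  (ALIGN, SIG_FAIL) → (RETURN, lamp_flash)
event = SIG_FAR selects (SEEK, lamp_flash)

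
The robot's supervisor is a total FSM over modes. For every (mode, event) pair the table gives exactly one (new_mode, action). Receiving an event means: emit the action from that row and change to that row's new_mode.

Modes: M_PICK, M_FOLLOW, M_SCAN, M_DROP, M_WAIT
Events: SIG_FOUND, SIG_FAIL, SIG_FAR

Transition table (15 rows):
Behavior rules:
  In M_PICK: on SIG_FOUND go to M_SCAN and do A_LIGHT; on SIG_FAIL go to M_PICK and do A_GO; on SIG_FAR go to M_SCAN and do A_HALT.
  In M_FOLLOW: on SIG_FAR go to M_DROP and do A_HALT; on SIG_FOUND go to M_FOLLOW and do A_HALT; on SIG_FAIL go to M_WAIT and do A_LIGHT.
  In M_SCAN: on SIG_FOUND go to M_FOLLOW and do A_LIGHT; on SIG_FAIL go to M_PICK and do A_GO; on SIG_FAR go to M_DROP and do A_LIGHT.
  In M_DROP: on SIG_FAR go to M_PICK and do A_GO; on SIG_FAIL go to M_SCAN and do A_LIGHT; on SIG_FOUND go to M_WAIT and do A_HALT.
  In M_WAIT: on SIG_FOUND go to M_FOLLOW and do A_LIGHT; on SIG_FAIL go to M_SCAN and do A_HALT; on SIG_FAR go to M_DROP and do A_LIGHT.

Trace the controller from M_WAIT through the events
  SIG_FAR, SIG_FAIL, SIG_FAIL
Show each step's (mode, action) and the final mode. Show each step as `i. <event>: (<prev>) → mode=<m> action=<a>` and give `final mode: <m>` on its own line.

final mode: M_PICK

1. SIG_FAR: (M_WAIT) → mode=M_DROP action=A_LIGHT
2. SIG_FAIL: (M_DROP) → mode=M_SCAN action=A_LIGHT
3. SIG_FAIL: (M_SCAN) → mode=M_PICK action=A_GO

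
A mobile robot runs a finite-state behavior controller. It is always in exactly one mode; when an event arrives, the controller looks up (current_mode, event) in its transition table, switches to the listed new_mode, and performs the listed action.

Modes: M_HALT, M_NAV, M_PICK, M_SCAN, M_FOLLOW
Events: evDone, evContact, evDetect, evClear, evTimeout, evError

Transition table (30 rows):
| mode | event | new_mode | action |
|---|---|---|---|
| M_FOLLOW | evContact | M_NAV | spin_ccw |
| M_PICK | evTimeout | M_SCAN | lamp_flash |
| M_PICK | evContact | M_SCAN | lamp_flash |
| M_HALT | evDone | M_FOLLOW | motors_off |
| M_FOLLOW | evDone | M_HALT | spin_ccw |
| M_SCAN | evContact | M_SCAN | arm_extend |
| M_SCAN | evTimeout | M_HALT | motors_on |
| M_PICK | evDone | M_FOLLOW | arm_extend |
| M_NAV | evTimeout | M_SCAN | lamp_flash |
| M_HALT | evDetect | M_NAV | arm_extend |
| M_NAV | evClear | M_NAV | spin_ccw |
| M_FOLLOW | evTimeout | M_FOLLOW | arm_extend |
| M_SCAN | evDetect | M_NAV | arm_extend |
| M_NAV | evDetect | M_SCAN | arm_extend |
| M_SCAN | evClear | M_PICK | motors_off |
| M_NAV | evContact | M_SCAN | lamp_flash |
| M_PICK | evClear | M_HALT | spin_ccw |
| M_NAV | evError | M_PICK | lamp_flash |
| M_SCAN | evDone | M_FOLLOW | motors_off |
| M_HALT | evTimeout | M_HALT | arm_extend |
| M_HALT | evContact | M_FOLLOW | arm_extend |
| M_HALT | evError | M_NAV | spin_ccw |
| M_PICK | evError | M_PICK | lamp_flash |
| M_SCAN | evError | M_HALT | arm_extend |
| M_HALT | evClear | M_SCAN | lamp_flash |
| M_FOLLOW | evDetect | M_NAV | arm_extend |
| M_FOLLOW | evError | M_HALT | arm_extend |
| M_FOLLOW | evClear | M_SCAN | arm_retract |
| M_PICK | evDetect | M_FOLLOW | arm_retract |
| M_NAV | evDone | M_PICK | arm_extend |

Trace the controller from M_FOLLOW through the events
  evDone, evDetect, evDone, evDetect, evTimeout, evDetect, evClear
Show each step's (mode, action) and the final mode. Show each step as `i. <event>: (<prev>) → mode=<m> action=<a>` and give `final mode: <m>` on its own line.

final mode: M_NAV

1. evDone: (M_FOLLOW) → mode=M_HALT action=spin_ccw
2. evDetect: (M_HALT) → mode=M_NAV action=arm_extend
3. evDone: (M_NAV) → mode=M_PICK action=arm_extend
4. evDetect: (M_PICK) → mode=M_FOLLOW action=arm_retract
5. evTimeout: (M_FOLLOW) → mode=M_FOLLOW action=arm_extend
6. evDetect: (M_FOLLOW) → mode=M_NAV action=arm_extend
7. evClear: (M_NAV) → mode=M_NAV action=spin_ccw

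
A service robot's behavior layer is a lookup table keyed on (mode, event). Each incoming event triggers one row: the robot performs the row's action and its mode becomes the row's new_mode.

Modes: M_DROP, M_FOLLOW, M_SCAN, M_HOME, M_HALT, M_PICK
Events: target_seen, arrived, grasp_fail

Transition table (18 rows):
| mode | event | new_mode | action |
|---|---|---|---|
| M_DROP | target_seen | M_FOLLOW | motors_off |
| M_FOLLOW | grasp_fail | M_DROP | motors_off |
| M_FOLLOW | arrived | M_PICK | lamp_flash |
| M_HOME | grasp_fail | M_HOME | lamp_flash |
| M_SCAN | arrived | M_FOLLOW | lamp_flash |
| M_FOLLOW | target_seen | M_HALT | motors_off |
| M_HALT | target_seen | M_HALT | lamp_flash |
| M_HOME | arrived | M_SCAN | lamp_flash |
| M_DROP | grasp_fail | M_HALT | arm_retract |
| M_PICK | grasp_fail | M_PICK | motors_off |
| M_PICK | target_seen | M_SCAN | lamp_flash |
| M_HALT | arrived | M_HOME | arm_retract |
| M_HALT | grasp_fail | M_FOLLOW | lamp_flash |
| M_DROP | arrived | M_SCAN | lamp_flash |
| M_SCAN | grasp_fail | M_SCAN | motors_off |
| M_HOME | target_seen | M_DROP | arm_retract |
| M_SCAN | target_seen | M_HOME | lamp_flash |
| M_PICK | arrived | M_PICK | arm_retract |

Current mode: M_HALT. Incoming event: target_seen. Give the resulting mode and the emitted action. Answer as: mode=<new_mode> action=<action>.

mode=M_HALT action=lamp_flash

current mode = M_HALT; filter table to that mode:
  (M_HALT, target_seen) → (M_HALT, lamp_flash)  ← event matches
  (M_HALT, arrived) → (M_HOME, arm_retract)
  (M_HALT, grasp_fail) → (M_FOLLOW, lamp_flash)
event = target_seen selects (M_HALT, lamp_flash)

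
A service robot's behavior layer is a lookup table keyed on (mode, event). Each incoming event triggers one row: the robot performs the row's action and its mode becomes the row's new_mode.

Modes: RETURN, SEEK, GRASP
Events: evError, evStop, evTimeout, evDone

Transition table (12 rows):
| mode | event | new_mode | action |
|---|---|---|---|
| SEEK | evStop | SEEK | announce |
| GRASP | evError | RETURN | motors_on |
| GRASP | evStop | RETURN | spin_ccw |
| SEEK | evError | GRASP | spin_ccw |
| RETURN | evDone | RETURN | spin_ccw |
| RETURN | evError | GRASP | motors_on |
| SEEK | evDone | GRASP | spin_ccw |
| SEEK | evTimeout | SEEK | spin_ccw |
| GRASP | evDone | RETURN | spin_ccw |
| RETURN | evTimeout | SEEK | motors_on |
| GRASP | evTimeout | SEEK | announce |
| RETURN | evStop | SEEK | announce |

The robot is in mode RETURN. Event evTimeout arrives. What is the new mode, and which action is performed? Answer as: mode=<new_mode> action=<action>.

current mode = RETURN; filter table to that mode:
  (RETURN, evDone) → (RETURN, spin_ccw)
  (RETURN, evError) → (GRASP, motors_on)
  (RETURN, evTimeout) → (SEEK, motors_on)  ← event matches
  (RETURN, evStop) → (SEEK, announce)
event = evTimeout selects (SEEK, motors_on)

mode=SEEK action=motors_on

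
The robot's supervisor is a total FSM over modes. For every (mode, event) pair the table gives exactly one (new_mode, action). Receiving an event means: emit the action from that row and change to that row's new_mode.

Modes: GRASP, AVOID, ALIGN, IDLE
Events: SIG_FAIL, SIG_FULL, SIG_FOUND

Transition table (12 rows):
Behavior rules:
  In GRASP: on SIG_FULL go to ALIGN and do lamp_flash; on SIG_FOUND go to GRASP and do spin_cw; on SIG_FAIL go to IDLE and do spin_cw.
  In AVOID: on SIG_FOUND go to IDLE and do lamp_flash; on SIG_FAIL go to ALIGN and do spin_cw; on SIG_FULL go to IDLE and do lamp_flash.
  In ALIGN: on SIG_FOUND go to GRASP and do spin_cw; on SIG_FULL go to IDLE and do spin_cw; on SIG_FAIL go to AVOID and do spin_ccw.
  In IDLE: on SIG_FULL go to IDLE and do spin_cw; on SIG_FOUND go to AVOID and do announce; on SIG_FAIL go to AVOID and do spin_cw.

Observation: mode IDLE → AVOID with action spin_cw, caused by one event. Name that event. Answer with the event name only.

try SIG_FAIL: (IDLE, SIG_FAIL) → (AVOID, spin_cw)  ← matches
try SIG_FULL: (IDLE, SIG_FULL) → (IDLE, spin_cw)
try SIG_FOUND: (IDLE, SIG_FOUND) → (AVOID, announce)

SIG_FAIL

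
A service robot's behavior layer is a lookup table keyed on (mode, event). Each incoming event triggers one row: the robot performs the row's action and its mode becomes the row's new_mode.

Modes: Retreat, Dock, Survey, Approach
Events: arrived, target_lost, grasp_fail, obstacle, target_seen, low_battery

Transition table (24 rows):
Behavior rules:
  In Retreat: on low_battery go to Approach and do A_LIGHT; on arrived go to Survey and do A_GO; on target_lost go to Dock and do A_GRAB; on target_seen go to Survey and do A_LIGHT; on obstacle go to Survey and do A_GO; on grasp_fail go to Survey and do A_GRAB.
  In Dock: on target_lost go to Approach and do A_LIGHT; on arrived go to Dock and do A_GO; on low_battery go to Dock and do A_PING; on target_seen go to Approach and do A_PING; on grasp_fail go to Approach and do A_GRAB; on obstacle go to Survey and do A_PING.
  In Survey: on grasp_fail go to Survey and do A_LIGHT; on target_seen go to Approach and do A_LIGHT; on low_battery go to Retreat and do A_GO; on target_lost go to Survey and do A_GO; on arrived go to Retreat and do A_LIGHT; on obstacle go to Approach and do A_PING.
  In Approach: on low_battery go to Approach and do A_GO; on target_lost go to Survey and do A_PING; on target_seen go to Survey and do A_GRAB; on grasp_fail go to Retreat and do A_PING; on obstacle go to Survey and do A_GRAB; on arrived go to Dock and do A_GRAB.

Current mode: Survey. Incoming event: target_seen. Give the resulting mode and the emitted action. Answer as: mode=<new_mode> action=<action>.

mode=Approach action=A_LIGHT

current mode = Survey; filter table to that mode:
  (Survey, grasp_fail) → (Survey, A_LIGHT)
  (Survey, target_seen) → (Approach, A_LIGHT)  ← event matches
  (Survey, low_battery) → (Retreat, A_GO)
  (Survey, target_lost) → (Survey, A_GO)
  (Survey, arrived) → (Retreat, A_LIGHT)
  (Survey, obstacle) → (Approach, A_PING)
event = target_seen selects (Approach, A_LIGHT)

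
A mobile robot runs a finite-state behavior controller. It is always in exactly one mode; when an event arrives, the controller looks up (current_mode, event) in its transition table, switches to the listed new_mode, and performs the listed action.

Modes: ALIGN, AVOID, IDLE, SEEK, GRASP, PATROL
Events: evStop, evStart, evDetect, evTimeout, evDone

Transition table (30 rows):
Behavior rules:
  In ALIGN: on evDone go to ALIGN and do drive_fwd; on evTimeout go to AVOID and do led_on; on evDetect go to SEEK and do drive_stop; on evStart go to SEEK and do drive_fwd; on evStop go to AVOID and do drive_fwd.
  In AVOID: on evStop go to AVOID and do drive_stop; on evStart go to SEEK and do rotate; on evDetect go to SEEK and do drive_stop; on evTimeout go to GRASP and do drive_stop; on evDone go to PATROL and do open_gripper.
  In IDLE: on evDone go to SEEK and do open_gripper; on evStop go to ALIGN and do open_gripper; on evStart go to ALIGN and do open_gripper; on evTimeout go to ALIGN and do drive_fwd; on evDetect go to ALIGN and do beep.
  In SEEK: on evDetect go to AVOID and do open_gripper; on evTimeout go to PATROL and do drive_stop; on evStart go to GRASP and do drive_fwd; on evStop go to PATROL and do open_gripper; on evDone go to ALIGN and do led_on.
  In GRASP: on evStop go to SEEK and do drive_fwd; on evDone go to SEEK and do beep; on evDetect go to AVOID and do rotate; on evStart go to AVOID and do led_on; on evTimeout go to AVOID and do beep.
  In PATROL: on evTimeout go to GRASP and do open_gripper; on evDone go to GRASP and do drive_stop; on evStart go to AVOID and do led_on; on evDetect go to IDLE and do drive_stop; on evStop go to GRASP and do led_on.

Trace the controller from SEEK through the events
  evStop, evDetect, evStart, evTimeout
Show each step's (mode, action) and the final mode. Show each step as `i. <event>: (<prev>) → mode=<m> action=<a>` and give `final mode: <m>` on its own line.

1. evStop: (SEEK) → mode=PATROL action=open_gripper
2. evDetect: (PATROL) → mode=IDLE action=drive_stop
3. evStart: (IDLE) → mode=ALIGN action=open_gripper
4. evTimeout: (ALIGN) → mode=AVOID action=led_on

final mode: AVOID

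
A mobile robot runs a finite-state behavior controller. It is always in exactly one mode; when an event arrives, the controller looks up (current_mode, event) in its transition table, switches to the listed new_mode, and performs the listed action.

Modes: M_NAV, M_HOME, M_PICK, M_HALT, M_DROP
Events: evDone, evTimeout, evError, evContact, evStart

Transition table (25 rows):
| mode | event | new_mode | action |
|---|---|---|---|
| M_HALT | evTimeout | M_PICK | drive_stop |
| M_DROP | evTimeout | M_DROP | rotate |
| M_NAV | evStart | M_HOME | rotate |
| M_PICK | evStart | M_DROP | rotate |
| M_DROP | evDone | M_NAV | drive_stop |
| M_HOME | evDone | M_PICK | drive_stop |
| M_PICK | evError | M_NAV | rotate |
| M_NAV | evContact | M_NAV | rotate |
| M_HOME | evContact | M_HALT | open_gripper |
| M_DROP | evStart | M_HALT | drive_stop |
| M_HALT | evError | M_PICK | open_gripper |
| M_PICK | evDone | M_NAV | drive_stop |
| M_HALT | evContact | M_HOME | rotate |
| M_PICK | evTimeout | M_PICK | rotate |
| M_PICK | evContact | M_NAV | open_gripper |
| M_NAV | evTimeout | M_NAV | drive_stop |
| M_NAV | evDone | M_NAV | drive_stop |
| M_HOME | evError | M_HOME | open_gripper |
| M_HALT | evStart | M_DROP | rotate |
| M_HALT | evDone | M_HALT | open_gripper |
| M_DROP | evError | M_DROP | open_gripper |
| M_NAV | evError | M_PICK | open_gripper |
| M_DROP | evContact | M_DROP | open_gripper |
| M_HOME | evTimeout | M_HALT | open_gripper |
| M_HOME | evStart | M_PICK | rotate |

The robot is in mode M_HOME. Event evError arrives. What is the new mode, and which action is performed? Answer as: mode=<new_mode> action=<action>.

current mode = M_HOME; filter table to that mode:
  (M_HOME, evDone) → (M_PICK, drive_stop)
  (M_HOME, evContact) → (M_HALT, open_gripper)
  (M_HOME, evError) → (M_HOME, open_gripper)  ← event matches
  (M_HOME, evTimeout) → (M_HALT, open_gripper)
  (M_HOME, evStart) → (M_PICK, rotate)
event = evError selects (M_HOME, open_gripper)

mode=M_HOME action=open_gripper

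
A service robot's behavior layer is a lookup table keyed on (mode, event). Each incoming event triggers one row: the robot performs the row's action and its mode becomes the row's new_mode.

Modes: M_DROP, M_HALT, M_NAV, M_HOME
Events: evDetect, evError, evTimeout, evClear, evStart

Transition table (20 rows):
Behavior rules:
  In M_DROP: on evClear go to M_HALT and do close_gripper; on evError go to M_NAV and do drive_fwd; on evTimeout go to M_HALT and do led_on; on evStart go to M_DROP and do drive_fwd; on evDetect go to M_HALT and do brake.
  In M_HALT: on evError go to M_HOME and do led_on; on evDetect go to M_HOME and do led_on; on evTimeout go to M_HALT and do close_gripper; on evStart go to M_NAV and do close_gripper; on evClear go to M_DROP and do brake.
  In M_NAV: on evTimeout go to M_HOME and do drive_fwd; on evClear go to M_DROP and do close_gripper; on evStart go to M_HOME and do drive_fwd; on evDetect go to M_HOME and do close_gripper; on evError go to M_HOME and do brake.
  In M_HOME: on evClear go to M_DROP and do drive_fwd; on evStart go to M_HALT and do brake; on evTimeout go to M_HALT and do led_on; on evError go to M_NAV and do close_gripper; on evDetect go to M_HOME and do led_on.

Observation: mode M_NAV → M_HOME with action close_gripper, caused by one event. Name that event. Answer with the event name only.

evDetect

try evDetect: (M_NAV, evDetect) → (M_HOME, close_gripper)  ← matches
try evError: (M_NAV, evError) → (M_HOME, brake)
try evTimeout: (M_NAV, evTimeout) → (M_HOME, drive_fwd)
try evClear: (M_NAV, evClear) → (M_DROP, close_gripper)
try evStart: (M_NAV, evStart) → (M_HOME, drive_fwd)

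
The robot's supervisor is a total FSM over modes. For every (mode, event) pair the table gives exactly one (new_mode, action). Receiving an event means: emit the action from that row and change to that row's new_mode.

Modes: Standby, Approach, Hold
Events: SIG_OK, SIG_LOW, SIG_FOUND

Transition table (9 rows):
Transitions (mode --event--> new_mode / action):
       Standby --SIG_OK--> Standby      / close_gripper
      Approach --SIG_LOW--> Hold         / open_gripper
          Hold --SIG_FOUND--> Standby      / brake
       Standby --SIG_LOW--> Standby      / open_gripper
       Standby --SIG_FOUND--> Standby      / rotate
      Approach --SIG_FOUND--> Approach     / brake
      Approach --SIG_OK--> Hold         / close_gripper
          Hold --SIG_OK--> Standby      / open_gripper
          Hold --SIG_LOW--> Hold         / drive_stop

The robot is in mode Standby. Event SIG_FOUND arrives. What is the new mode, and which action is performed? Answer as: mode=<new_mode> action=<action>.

current mode = Standby; filter table to that mode:
  (Standby, SIG_OK) → (Standby, close_gripper)
  (Standby, SIG_LOW) → (Standby, open_gripper)
  (Standby, SIG_FOUND) → (Standby, rotate)  ← event matches
event = SIG_FOUND selects (Standby, rotate)

mode=Standby action=rotate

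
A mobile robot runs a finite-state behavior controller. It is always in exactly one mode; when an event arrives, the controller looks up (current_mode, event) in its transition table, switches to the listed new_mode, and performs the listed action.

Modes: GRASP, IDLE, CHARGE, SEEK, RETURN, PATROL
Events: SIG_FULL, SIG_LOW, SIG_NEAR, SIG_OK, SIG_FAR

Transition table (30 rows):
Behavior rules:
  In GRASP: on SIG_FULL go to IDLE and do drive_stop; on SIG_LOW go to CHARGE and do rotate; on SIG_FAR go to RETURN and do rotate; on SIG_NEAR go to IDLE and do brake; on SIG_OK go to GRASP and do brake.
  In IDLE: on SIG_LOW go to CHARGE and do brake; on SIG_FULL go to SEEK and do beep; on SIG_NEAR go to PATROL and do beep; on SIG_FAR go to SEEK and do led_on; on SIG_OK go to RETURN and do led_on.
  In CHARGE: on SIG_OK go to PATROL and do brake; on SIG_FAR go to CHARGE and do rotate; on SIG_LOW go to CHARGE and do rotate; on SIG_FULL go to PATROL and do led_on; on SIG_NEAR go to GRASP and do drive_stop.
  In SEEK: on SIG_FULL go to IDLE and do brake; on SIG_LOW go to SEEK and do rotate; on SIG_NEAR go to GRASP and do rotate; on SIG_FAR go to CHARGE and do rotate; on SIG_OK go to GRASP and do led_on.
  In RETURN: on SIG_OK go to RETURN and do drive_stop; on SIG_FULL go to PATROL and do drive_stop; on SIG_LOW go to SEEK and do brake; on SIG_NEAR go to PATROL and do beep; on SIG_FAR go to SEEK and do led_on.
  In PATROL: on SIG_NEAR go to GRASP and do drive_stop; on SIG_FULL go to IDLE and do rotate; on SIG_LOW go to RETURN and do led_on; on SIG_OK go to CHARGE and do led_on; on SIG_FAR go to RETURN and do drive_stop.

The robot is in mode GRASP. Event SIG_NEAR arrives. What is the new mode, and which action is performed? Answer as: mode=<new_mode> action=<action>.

current mode = GRASP; filter table to that mode:
  (GRASP, SIG_FULL) → (IDLE, drive_stop)
  (GRASP, SIG_LOW) → (CHARGE, rotate)
  (GRASP, SIG_FAR) → (RETURN, rotate)
  (GRASP, SIG_NEAR) → (IDLE, brake)  ← event matches
  (GRASP, SIG_OK) → (GRASP, brake)
event = SIG_NEAR selects (IDLE, brake)

mode=IDLE action=brake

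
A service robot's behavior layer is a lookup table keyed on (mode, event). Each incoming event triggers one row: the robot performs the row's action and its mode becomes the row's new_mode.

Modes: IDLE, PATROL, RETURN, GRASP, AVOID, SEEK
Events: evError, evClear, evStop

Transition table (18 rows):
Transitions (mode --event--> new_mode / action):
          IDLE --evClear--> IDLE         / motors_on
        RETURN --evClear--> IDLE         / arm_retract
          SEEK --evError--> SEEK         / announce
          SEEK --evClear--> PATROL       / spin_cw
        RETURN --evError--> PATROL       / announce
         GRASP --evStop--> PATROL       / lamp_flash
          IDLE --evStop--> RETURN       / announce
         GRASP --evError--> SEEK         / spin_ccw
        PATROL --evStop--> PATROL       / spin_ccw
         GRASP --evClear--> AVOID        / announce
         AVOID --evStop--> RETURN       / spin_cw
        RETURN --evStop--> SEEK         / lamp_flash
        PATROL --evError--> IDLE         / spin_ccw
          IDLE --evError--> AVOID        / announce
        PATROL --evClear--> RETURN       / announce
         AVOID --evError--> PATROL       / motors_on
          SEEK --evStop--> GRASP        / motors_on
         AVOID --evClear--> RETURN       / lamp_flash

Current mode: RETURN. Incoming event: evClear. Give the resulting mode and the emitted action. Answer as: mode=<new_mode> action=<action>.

current mode = RETURN; filter table to that mode:
  (RETURN, evClear) → (IDLE, arm_retract)  ← event matches
  (RETURN, evError) → (PATROL, announce)
  (RETURN, evStop) → (SEEK, lamp_flash)
event = evClear selects (IDLE, arm_retract)

mode=IDLE action=arm_retract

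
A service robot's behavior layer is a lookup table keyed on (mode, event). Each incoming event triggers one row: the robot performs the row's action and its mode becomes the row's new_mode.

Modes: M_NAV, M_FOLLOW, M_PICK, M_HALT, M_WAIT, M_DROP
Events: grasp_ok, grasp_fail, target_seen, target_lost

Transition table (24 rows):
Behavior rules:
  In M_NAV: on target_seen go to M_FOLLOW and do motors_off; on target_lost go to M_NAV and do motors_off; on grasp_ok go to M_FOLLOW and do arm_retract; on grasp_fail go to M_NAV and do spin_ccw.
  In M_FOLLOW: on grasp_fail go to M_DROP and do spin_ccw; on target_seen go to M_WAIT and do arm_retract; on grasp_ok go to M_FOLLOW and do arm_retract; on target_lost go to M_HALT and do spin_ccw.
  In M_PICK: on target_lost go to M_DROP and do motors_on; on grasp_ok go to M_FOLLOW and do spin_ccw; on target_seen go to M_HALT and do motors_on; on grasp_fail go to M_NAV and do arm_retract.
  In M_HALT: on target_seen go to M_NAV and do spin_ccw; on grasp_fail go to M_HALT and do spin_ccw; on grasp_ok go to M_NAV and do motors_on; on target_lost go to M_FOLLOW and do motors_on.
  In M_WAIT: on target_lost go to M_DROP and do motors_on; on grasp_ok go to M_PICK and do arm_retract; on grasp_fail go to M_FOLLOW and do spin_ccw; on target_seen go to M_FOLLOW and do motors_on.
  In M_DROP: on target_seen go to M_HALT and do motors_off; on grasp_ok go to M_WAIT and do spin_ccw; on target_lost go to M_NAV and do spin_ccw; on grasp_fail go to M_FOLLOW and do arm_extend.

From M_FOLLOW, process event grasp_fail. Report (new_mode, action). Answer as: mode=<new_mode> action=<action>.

current mode = M_FOLLOW; filter table to that mode:
  (M_FOLLOW, grasp_fail) → (M_DROP, spin_ccw)  ← event matches
  (M_FOLLOW, target_seen) → (M_WAIT, arm_retract)
  (M_FOLLOW, grasp_ok) → (M_FOLLOW, arm_retract)
  (M_FOLLOW, target_lost) → (M_HALT, spin_ccw)
event = grasp_fail selects (M_DROP, spin_ccw)

mode=M_DROP action=spin_ccw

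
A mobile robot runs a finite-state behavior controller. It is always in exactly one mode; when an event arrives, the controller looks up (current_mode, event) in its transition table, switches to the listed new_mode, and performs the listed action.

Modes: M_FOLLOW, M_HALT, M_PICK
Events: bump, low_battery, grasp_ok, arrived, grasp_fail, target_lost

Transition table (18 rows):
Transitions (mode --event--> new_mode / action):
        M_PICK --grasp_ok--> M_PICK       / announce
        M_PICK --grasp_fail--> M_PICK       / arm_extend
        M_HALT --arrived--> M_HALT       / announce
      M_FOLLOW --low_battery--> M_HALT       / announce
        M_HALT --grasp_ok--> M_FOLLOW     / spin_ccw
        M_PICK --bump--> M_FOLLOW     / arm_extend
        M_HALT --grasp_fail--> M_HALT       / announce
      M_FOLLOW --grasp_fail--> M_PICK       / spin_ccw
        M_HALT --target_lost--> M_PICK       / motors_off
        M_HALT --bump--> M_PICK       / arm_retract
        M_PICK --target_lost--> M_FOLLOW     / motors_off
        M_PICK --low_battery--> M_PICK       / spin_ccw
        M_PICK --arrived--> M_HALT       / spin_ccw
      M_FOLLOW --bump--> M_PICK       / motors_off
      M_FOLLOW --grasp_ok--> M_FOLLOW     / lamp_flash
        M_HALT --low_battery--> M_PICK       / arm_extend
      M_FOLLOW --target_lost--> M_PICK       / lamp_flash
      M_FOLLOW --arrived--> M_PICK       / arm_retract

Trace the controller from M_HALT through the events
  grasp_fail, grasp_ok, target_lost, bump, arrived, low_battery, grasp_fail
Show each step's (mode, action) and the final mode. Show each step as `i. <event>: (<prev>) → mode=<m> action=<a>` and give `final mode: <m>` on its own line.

final mode: M_PICK

1. grasp_fail: (M_HALT) → mode=M_HALT action=announce
2. grasp_ok: (M_HALT) → mode=M_FOLLOW action=spin_ccw
3. target_lost: (M_FOLLOW) → mode=M_PICK action=lamp_flash
4. bump: (M_PICK) → mode=M_FOLLOW action=arm_extend
5. arrived: (M_FOLLOW) → mode=M_PICK action=arm_retract
6. low_battery: (M_PICK) → mode=M_PICK action=spin_ccw
7. grasp_fail: (M_PICK) → mode=M_PICK action=arm_extend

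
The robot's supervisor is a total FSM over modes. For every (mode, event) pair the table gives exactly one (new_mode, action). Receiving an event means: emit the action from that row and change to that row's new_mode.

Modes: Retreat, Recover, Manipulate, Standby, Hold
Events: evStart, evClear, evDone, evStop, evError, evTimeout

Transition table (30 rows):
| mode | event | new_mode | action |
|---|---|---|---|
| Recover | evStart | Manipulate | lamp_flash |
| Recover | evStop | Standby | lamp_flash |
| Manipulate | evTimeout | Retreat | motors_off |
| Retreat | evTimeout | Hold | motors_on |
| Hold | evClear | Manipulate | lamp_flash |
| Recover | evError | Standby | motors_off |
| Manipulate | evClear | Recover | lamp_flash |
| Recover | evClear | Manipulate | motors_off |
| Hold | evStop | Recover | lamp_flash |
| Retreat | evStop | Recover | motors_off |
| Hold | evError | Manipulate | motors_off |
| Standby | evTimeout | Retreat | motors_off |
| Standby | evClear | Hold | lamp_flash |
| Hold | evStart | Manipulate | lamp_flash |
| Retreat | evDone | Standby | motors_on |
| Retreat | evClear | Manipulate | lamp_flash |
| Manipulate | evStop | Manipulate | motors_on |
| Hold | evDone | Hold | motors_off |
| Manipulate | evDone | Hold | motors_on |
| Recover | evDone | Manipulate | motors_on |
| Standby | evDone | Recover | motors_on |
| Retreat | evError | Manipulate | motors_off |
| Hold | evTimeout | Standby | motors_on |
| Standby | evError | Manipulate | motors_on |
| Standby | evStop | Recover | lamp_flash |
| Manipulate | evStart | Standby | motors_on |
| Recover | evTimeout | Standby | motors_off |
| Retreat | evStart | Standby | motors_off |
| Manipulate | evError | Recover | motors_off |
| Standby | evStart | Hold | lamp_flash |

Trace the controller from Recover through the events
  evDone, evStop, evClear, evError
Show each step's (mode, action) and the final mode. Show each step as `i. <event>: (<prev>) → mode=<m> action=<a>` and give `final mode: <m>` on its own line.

final mode: Standby

1. evDone: (Recover) → mode=Manipulate action=motors_on
2. evStop: (Manipulate) → mode=Manipulate action=motors_on
3. evClear: (Manipulate) → mode=Recover action=lamp_flash
4. evError: (Recover) → mode=Standby action=motors_off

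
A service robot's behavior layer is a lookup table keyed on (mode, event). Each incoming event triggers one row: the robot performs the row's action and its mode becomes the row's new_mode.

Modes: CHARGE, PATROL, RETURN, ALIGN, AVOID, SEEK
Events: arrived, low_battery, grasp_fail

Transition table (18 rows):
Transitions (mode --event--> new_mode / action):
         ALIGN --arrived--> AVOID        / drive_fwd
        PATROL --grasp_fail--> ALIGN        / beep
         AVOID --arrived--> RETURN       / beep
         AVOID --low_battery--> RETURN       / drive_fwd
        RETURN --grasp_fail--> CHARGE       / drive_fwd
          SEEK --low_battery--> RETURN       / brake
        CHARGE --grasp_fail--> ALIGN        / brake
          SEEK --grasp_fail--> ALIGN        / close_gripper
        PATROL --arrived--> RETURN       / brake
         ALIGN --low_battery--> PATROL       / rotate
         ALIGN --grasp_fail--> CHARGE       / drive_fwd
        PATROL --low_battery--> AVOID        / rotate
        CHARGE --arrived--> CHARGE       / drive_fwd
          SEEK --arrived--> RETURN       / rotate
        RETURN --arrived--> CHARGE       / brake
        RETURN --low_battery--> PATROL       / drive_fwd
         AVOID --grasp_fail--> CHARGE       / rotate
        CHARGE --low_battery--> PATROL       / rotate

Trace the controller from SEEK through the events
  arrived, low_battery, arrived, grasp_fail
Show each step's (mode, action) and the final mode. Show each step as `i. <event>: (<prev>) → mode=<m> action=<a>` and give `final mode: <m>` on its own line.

final mode: CHARGE

1. arrived: (SEEK) → mode=RETURN action=rotate
2. low_battery: (RETURN) → mode=PATROL action=drive_fwd
3. arrived: (PATROL) → mode=RETURN action=brake
4. grasp_fail: (RETURN) → mode=CHARGE action=drive_fwd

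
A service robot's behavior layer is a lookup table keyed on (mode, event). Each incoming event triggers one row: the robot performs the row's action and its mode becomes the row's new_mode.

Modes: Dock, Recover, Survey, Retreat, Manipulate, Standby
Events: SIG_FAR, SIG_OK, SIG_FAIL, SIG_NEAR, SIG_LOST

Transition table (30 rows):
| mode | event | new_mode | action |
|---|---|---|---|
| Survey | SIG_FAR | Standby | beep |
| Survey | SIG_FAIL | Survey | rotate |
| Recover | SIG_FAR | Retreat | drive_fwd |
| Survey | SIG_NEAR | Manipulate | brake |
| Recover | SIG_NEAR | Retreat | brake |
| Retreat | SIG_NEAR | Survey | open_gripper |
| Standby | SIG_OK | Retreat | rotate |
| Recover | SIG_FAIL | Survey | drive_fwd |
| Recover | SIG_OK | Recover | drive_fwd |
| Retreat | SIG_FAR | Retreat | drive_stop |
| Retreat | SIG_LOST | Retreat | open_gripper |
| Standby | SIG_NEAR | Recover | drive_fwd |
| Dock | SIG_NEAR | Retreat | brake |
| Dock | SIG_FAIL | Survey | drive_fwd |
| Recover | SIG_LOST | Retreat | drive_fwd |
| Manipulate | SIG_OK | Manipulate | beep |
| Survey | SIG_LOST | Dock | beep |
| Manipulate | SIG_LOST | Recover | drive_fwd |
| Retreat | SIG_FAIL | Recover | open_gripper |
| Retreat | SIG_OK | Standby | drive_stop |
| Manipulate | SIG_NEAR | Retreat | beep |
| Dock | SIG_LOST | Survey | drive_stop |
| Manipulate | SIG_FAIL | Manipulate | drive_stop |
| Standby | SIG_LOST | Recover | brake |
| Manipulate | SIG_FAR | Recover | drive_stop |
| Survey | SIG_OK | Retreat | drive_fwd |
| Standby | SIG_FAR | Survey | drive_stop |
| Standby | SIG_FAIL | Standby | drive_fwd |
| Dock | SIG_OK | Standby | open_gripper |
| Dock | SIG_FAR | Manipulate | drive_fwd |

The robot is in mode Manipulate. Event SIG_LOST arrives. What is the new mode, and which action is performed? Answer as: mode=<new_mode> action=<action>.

current mode = Manipulate; filter table to that mode:
  (Manipulate, SIG_OK) → (Manipulate, beep)
  (Manipulate, SIG_LOST) → (Recover, drive_fwd)  ← event matches
  (Manipulate, SIG_NEAR) → (Retreat, beep)
  (Manipulate, SIG_FAIL) → (Manipulate, drive_stop)
  (Manipulate, SIG_FAR) → (Recover, drive_stop)
event = SIG_LOST selects (Recover, drive_fwd)

mode=Recover action=drive_fwd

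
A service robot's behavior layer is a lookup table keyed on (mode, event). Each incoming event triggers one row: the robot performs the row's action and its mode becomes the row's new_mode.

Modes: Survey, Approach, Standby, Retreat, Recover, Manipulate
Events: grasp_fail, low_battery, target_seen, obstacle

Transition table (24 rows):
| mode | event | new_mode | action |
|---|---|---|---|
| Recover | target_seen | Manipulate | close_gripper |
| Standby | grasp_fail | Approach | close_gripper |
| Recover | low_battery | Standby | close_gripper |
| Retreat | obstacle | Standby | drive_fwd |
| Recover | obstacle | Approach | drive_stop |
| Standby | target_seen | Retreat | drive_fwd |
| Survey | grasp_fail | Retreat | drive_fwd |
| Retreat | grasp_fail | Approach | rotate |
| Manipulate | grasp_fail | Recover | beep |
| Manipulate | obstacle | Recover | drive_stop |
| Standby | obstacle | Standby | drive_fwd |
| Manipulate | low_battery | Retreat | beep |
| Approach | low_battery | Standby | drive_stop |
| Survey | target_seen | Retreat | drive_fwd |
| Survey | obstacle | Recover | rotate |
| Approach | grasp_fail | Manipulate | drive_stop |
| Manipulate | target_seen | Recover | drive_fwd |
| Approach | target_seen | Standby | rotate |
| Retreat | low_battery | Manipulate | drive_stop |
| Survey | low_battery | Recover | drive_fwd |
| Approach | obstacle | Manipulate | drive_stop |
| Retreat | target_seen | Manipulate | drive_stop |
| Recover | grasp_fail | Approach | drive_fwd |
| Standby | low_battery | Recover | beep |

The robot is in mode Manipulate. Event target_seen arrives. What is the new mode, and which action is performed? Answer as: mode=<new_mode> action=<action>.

current mode = Manipulate; filter table to that mode:
  (Manipulate, grasp_fail) → (Recover, beep)
  (Manipulate, obstacle) → (Recover, drive_stop)
  (Manipulate, low_battery) → (Retreat, beep)
  (Manipulate, target_seen) → (Recover, drive_fwd)  ← event matches
event = target_seen selects (Recover, drive_fwd)

mode=Recover action=drive_fwd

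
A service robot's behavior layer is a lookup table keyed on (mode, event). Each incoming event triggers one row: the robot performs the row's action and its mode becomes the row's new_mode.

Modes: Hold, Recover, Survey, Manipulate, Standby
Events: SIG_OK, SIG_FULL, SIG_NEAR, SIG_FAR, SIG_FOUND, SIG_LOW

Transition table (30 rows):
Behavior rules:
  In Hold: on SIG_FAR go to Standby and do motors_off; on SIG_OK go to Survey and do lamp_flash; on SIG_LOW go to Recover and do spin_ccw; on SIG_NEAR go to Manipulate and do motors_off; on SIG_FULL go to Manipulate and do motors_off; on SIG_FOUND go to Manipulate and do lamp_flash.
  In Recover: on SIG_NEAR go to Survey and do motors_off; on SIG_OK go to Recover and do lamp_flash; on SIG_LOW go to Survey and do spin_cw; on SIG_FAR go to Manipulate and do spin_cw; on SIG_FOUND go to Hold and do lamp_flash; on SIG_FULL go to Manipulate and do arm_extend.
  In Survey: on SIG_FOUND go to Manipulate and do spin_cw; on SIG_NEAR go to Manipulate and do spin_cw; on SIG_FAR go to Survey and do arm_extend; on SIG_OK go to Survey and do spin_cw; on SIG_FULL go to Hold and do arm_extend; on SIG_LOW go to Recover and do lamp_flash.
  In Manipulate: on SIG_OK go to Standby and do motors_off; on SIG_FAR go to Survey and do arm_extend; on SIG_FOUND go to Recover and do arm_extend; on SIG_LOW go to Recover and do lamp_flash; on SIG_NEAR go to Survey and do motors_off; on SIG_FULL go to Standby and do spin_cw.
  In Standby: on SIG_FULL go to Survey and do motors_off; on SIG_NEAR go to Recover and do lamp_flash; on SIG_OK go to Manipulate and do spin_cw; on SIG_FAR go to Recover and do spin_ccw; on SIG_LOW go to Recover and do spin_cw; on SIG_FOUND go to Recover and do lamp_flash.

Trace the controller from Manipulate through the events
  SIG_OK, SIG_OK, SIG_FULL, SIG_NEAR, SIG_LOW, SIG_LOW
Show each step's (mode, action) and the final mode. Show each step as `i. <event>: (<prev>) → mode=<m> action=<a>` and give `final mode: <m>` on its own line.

final mode: Recover

1. SIG_OK: (Manipulate) → mode=Standby action=motors_off
2. SIG_OK: (Standby) → mode=Manipulate action=spin_cw
3. SIG_FULL: (Manipulate) → mode=Standby action=spin_cw
4. SIG_NEAR: (Standby) → mode=Recover action=lamp_flash
5. SIG_LOW: (Recover) → mode=Survey action=spin_cw
6. SIG_LOW: (Survey) → mode=Recover action=lamp_flash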